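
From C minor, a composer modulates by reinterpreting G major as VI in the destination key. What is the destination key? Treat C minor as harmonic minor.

The numeral VI denotes a major triad on scale degree 6. With G on degree 6, the tonic of the new key is B.
Degree 6 carries a major triad in minor keys, so the destination is B minor.
Check: the diatonic triads of B minor (natural minor) are Bm (i), C#dim (ii°), D (III), Em (iv), F#m (v), G (VI), A (VII) — G major is indeed VI.

B minor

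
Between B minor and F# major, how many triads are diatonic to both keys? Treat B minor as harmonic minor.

Diatonic triads of B minor (harmonic minor): Bm (i), C#dim (ii°), Daug (III+), Em (iv), F# (V), G (VI), A#dim (vii°).
Diatonic triads of F# major: F# (I), G#m (ii), A#m (iii), B (IV), C# (V), D#m (vi), E#dim (vii°).
Matching root and quality in both lists: F#.
That gives 1 common triad.

1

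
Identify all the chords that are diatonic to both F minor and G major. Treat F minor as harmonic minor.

Triads in F minor (harmonic minor): Fm (i), Gdim (ii°), A♭aug (III+), B♭m (iv), C (V), D♭ (VI), Edim (vii°).
Triads in G major: G (I), Am (ii), Bm (iii), C (IV), D (V), Em (vi), F♯dim (vii°).
Shared triads with their functions: C (V in F minor, IV in G major).

C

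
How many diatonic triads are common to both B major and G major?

Diatonic triads of B major: B (I), C#m (ii), D#m (iii), E (IV), F# (V), G#m (vi), A#dim (vii°).
Diatonic triads of G major: G (I), Am (ii), Bm (iii), C (IV), D (V), Em (vi), F#dim (vii°).
No triad has the same root and quality in both keys.

0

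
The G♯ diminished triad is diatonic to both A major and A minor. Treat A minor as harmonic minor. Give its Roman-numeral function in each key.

The scale of A major is A B C♯ D E F♯ G♯; G♯ is degree 7, and the triad built there (G♯-B-D) is diminished, so it is vii°.
The scale of A minor (harmonic minor) is A B C D E F G♯; G♯ is degree 7, and the triad built there (G♯-B-D) is diminished, so it is vii°.

vii° in A major; vii° in A minor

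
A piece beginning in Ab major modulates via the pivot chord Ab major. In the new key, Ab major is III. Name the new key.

The numeral III denotes a major triad on scale degree 3. With Ab on degree 3, the tonic of the new key is F.
Degree 3 carries a major triad in natural-minor keys, so the destination is F minor.
Check: the diatonic triads of F minor (natural minor) are Fm (i), Gdim (ii°), Ab (III), Bbm (iv), Cm (v), Db (VI), Eb (VII) — Ab major is indeed III.

F minor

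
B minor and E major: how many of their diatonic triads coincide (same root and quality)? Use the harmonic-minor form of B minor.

0

Diatonic triads of B minor (harmonic minor): Bm (i), C#dim (ii°), Daug (III+), Em (iv), F# (V), G (VI), A#dim (vii°).
Diatonic triads of E major: E (I), F#m (ii), G#m (iii), A (IV), B (V), C#m (vi), D#dim (vii°).
No triad has the same root and quality in both keys.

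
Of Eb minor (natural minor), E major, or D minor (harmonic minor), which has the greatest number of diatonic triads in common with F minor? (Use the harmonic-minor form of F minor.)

Triads of F minor (harmonic minor): F minor (i), G diminished (ii°), Ab augmented (III+), Bb minor (iv), C major (V), Db major (VI), E diminished (vii°).
Eb minor (natural minor) shares 2: Bbm, Db.
E major shares 0: none.
D minor (harmonic minor) shares 1: Edim.
The most common triads (2) are shared with Eb minor.

Eb minor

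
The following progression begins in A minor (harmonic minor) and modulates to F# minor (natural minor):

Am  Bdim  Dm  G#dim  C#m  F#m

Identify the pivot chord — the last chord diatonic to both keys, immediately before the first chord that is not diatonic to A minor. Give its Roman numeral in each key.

Chords diatonic to A minor: Am, Bdim, Caug, Dm, E, F, G#dim.
Reading the progression, the first chord not in that set is C#m, so the modulation leaves A minor there.
The chord immediately before C#m is G#dim, which is diatonic to both keys: vii° in A minor and ii° in F# minor.

G#dim — vii° in A minor, ii° in F# minor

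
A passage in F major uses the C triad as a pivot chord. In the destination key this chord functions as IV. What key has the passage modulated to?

G major

The numeral IV denotes a major triad on scale degree 4. With C on degree 4, the tonic of the new key is G.
Degree 4 carries a major triad in major keys, so the destination is G major.
Check: the diatonic triads of G major are G (I), Am (ii), Bm (iii), C (IV), D (V), Em (vi), F#dim (vii°) — C is indeed IV.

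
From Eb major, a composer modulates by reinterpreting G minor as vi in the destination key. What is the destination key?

Bb major

The numeral vi denotes a minor triad on scale degree 6. With G on degree 6, the tonic of the new key is Bb.
Degree 6 carries a minor triad in major keys, so the destination is Bb major.
Check: the diatonic triads of Bb major are Bb (I), Cm (ii), Dm (iii), Eb (IV), F (V), Gm (vi), Adim (vii°) — G minor is indeed vi.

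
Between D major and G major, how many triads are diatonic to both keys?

Diatonic triads of D major: D (I), Em (ii), F#m (iii), G (IV), A (V), Bm (vi), C#dim (vii°).
Diatonic triads of G major: G (I), Am (ii), Bm (iii), C (IV), D (V), Em (vi), F#dim (vii°).
Matching root and quality in both lists: D, Em, G, Bm.
That gives 4 common triads.

4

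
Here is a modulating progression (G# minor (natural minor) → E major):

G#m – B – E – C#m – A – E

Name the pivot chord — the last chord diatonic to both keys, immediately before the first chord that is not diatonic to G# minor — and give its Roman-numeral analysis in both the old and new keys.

Chords diatonic to G# minor: G#m, A#dim, B, C#m, D#m, E, F#.
Reading the progression, the first chord not in that set is A, so the modulation leaves G# minor there.
The chord immediately before A is C#m, which is diatonic to both keys: iv in G# minor and vi in E major.

C#m — iv in G# minor, vi in E major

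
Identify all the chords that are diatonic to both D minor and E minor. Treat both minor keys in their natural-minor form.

Triads in D minor (natural minor): Dm (i), Edim (ii°), F (III), Gm (iv), Am (v), Bb (VI), C (VII).
Triads in E minor (natural minor): Em (i), F#dim (ii°), G (III), Am (iv), Bm (v), C (VI), D (VII).
Shared triads with their functions: Am (v in D minor, iv in E minor); C (VII in D minor, VI in E minor).

Am, C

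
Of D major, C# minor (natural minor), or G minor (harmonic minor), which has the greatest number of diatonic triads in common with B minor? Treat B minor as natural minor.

D major

Triads of B minor (natural minor): Bm (i), C#dim (ii°), D (III), Em (iv), F#m (v), G (VI), A (VII).
D major shares 7: Bm, C#dim, D, Em, F#m, G, A.
C# minor (natural minor) shares 2: F#m, A.
G minor (harmonic minor) shares 1: D.
The most common triads (7) are shared with D major.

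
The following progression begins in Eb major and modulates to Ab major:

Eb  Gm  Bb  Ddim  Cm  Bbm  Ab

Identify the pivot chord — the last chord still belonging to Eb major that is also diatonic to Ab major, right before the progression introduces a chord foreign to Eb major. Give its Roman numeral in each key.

Chords diatonic to Eb major: Eb, Fm, Gm, Ab, Bb, Cm, Ddim.
Reading the progression, the first chord not in that set is Bbm, so the modulation leaves Eb major there.
The chord immediately before Bbm is Cm, which is diatonic to both keys: vi in Eb major and iii in Ab major.

Cm — vi in Eb major, iii in Ab major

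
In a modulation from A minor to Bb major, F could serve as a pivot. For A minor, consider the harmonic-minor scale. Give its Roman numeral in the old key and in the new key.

The scale of A minor (harmonic minor) is A B C D E F G#; F is degree 6, and the triad built there (F-A-C) is major, so it is VI.
The scale of Bb major is Bb C D Eb F G A; F is degree 5, and the triad built there (F-A-C) is major, so it is V.

VI in A minor; V in Bb major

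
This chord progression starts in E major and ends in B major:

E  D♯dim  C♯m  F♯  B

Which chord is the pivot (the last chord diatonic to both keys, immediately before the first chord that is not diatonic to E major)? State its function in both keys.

C♯m — vi in E major, ii in B major

Chords diatonic to E major: E, F♯m, G♯m, A, B, C♯m, D♯dim.
Reading the progression, the first chord not in that set is F♯, so the modulation leaves E major there.
The chord immediately before F♯ is C♯m, which is diatonic to both keys: vi in E major and ii in B major.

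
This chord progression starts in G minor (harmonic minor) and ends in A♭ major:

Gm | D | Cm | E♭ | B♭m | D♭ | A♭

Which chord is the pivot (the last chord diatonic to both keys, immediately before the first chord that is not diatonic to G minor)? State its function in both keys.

E♭ — VI in G minor, V in A♭ major

Chords diatonic to G minor: Gm, Adim, B♭aug, Cm, D, E♭, F♯dim.
Reading the progression, the first chord not in that set is B♭m, so the modulation leaves G minor there.
The chord immediately before B♭m is E♭, which is diatonic to both keys: VI in G minor and V in A♭ major.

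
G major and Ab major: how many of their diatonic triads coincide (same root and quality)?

0

Diatonic triads of G major: G major (I), A minor (ii), B minor (iii), C major (IV), D major (V), E minor (vi), F# diminished (vii°).
Diatonic triads of Ab major: Ab major (I), Bb minor (ii), C minor (iii), Db major (IV), Eb major (V), F minor (vi), G diminished (vii°).
No triad has the same root and quality in both keys.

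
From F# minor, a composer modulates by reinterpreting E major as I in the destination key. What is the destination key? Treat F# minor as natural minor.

The numeral I denotes a major triad on scale degree 1. With E on degree 1, the tonic of the new key is E.
Degree 1 carries a major triad in major keys, so the destination is E major.
Check: the diatonic triads of E major are E (I), F#m (ii), G#m (iii), A (IV), B (V), C#m (vi), D#dim (vii°) — E major is indeed I.

E major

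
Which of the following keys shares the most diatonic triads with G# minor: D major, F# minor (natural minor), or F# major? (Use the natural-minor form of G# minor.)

Triads of G# minor (natural minor): G#m (i), A#dim (ii°), B (III), C#m (iv), D#m (v), E (VI), F# (VII).
D major shares 0: none.
F# minor (natural minor) shares 2: C#m, E.
F# major shares 4: G#m, B, D#m, F#.
The most common triads (4) are shared with F# major.

F# major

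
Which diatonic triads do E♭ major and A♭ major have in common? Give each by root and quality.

E♭, Fm, A♭, Cm

Triads in E♭ major: E♭ major (I), F minor (ii), G minor (iii), A♭ major (IV), B♭ major (V), C minor (vi), D diminished (vii°).
Triads in A♭ major: A♭ major (I), B♭ minor (ii), C minor (iii), D♭ major (IV), E♭ major (V), F minor (vi), G diminished (vii°).
Shared triads with their functions: E♭ major (I in E♭ major, V in A♭ major); F minor (ii in E♭ major, vi in A♭ major); A♭ major (IV in E♭ major, I in A♭ major); C minor (vi in E♭ major, iii in A♭ major).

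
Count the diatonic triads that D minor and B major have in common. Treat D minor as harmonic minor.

Diatonic triads of D minor (harmonic minor): Dm (i), Edim (ii°), Faug (III+), Gm (iv), A (V), B♭ (VI), C♯dim (vii°).
Diatonic triads of B major: B (I), C♯m (ii), D♯m (iii), E (IV), F♯ (V), G♯m (vi), A♯dim (vii°).
No triad has the same root and quality in both keys.

0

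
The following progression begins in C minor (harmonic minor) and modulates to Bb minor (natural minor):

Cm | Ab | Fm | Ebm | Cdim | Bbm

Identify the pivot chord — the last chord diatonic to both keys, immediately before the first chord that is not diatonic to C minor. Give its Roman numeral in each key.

Chords diatonic to C minor: Cm, Ddim, Ebaug, Fm, G, Ab, Bdim.
Reading the progression, the first chord not in that set is Ebm, so the modulation leaves C minor there.
The chord immediately before Ebm is Fm, which is diatonic to both keys: iv in C minor and v in Bb minor.

Fm — iv in C minor, v in Bb minor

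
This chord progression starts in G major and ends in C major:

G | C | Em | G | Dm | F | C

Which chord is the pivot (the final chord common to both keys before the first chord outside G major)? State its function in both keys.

Chords diatonic to G major: G, Am, Bm, C, D, Em, F#dim.
Reading the progression, the first chord not in that set is Dm, so the modulation leaves G major there.
The chord immediately before Dm is G, which is diatonic to both keys: I in G major and V in C major.

G — I in G major, V in C major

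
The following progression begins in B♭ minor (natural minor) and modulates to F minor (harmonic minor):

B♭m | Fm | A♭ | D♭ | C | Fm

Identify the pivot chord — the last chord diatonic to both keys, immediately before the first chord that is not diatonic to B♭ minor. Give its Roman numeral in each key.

D♭ — III in B♭ minor, VI in F minor

Chords diatonic to B♭ minor: B♭m, Cdim, D♭, E♭m, Fm, G♭, A♭.
Reading the progression, the first chord not in that set is C, so the modulation leaves B♭ minor there.
The chord immediately before C is D♭, which is diatonic to both keys: III in B♭ minor and VI in F minor.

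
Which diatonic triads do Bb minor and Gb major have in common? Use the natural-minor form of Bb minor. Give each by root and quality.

Bbm, Db, Ebm, Gb

Triads in Bb minor (natural minor): Bb minor (i), C diminished (ii°), Db major (III), Eb minor (iv), F minor (v), Gb major (VI), Ab major (VII).
Triads in Gb major: Gb major (I), Ab minor (ii), Bb minor (iii), Cb major (IV), Db major (V), Eb minor (vi), F diminished (vii°).
Shared triads with their functions: Bb minor (i in Bb minor, iii in Gb major); Db major (III in Bb minor, V in Gb major); Eb minor (iv in Bb minor, vi in Gb major); Gb major (VI in Bb minor, I in Gb major).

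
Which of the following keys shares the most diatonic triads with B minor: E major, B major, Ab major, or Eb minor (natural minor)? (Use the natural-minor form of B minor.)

E major

Triads of B minor (natural minor): Bm (i), C#dim (ii°), D (III), Em (iv), F#m (v), G (VI), A (VII).
E major shares 2: F#m, A.
B major shares 0: none.
Ab major shares 0: none.
Eb minor (natural minor) shares 0: none.
The most common triads (2) are shared with E major.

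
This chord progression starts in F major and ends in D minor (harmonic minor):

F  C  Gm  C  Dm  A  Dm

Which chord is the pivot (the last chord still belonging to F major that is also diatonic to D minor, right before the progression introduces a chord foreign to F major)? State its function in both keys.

Dm — vi in F major, i in D minor

Chords diatonic to F major: F, Gm, Am, B♭, C, Dm, Edim.
Reading the progression, the first chord not in that set is A, so the modulation leaves F major there.
The chord immediately before A is Dm, which is diatonic to both keys: vi in F major and i in D minor.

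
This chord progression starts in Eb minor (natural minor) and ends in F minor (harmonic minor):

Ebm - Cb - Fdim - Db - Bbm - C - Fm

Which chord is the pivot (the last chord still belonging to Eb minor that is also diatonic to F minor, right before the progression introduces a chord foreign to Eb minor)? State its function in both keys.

Chords diatonic to Eb minor: Ebm, Fdim, Gb, Abm, Bbm, Cb, Db.
Reading the progression, the first chord not in that set is C, so the modulation leaves Eb minor there.
The chord immediately before C is Bbm, which is diatonic to both keys: v in Eb minor and iv in F minor.

Bbm — v in Eb minor, iv in F minor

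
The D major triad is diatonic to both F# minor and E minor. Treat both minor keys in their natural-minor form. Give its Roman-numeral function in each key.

The scale of F# minor (natural minor) is F# G# A B C# D E; D is degree 6, and the triad built there (D-F#-A) is major, so it is VI.
The scale of E minor (natural minor) is E F# G A B C D; D is degree 7, and the triad built there (D-F#-A) is major, so it is VII.

VI in F# minor; VII in E minor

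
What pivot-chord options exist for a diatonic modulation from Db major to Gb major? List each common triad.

Db, Ebm, Gb, Bbm

Triads in Db major: Db (I), Ebm (ii), Fm (iii), Gb (IV), Ab (V), Bbm (vi), Cdim (vii°).
Triads in Gb major: Gb (I), Abm (ii), Bbm (iii), Cb (IV), Db (V), Ebm (vi), Fdim (vii°).
Shared triads with their functions: Db (I in Db major, V in Gb major); Ebm (ii in Db major, vi in Gb major); Gb (IV in Db major, I in Gb major); Bbm (vi in Db major, iii in Gb major).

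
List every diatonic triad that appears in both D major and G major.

Triads in D major: D major (I), E minor (ii), F# minor (iii), G major (IV), A major (V), B minor (vi), C# diminished (vii°).
Triads in G major: G major (I), A minor (ii), B minor (iii), C major (IV), D major (V), E minor (vi), F# diminished (vii°).
Shared triads with their functions: D major (I in D major, V in G major); E minor (ii in D major, vi in G major); G major (IV in D major, I in G major); B minor (vi in D major, iii in G major).

D, Em, G, Bm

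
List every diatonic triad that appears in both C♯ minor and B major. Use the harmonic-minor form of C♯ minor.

Triads in C♯ minor (harmonic minor): C♯m (i), D♯dim (ii°), Eaug (III+), F♯m (iv), G♯ (V), A (VI), B♯dim (vii°).
Triads in B major: B (I), C♯m (ii), D♯m (iii), E (IV), F♯ (V), G♯m (vi), A♯dim (vii°).
Shared triads with their functions: C♯m (i in C♯ minor, ii in B major).

C♯m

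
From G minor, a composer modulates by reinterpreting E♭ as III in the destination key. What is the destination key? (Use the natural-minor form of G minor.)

The numeral III denotes a major triad on scale degree 3. With E♭ on degree 3, the tonic of the new key is C.
Degree 3 carries a major triad in natural-minor keys, so the destination is C minor.
Check: the diatonic triads of C minor (natural minor) are Cm (i), Ddim (ii°), E♭ (III), Fm (iv), Gm (v), A♭ (VI), B♭ (VII) — E♭ is indeed III.

C minor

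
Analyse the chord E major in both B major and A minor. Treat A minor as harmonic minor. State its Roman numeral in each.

The scale of B major is B C# D# E F# G# A#; E is degree 4, and the triad built there (E-G#-B) is major, so it is IV.
The scale of A minor (harmonic minor) is A B C D E F G#; E is degree 5, and the triad built there (E-G#-B) is major, so it is V.

IV in B major; V in A minor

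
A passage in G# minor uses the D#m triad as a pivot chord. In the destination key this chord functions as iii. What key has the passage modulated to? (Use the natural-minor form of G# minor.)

The numeral iii denotes a minor triad on scale degree 3. With D# on degree 3, the tonic of the new key is B.
Degree 3 carries a minor triad in major keys, so the destination is B major.
Check: the diatonic triads of B major are B (I), C#m (ii), D#m (iii), E (IV), F# (V), G#m (vi), A#dim (vii°) — D#m is indeed iii.

B major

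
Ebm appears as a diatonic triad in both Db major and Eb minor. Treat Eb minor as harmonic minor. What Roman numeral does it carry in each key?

ii in Db major; i in Eb minor

The scale of Db major is Db Eb F Gb Ab Bb C; Eb is degree 2, and the triad built there (Eb-Gb-Bb) is minor, so it is ii.
The scale of Eb minor (harmonic minor) is Eb F Gb Ab Bb Cb D; Eb is degree 1, and the triad built there (Eb-Gb-Bb) is minor, so it is i.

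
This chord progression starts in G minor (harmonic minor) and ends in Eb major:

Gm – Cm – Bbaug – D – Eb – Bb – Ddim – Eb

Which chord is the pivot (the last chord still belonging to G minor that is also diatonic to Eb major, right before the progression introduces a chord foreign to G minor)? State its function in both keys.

Eb — VI in G minor, I in Eb major

Chords diatonic to G minor: Gm, Adim, Bbaug, Cm, D, Eb, F#dim.
Reading the progression, the first chord not in that set is Bb, so the modulation leaves G minor there.
The chord immediately before Bb is Eb, which is diatonic to both keys: VI in G minor and I in Eb major.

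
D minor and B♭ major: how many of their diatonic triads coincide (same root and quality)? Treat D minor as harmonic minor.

3

Diatonic triads of D minor (harmonic minor): Dm (i), Edim (ii°), Faug (III+), Gm (iv), A (V), B♭ (VI), C♯dim (vii°).
Diatonic triads of B♭ major: B♭ (I), Cm (ii), Dm (iii), E♭ (IV), F (V), Gm (vi), Adim (vii°).
Matching root and quality in both lists: Dm, Gm, B♭.
That gives 3 common triads.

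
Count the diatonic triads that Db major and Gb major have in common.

Diatonic triads of Db major: Db major (I), Eb minor (ii), F minor (iii), Gb major (IV), Ab major (V), Bb minor (vi), C diminished (vii°).
Diatonic triads of Gb major: Gb major (I), Ab minor (ii), Bb minor (iii), Cb major (IV), Db major (V), Eb minor (vi), F diminished (vii°).
Matching root and quality in both lists: Db major, Eb minor, Gb major, Bb minor.
That gives 4 common triads.

4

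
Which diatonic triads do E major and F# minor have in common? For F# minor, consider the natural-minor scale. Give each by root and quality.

Triads in E major: E (I), F#m (ii), G#m (iii), A (IV), B (V), C#m (vi), D#dim (vii°).
Triads in F# minor (natural minor): F#m (i), G#dim (ii°), A (III), Bm (iv), C#m (v), D (VI), E (VII).
Shared triads with their functions: E (I in E major, VII in F# minor); F#m (ii in E major, i in F# minor); A (IV in E major, III in F# minor); C#m (vi in E major, v in F# minor).

E, F#m, A, C#m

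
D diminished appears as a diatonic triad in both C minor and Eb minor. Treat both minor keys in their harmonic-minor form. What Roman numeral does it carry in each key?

The scale of C minor (harmonic minor) is C D Eb F G Ab B; D is degree 2, and the triad built there (D-F-Ab) is diminished, so it is ii°.
The scale of Eb minor (harmonic minor) is Eb F Gb Ab Bb Cb D; D is degree 7, and the triad built there (D-F-Ab) is diminished, so it is vii°.

ii° in C minor; vii° in Eb minor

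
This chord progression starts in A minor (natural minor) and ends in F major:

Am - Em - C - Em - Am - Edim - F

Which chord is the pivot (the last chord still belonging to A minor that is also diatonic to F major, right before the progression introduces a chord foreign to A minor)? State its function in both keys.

Am — i in A minor, iii in F major

Chords diatonic to A minor: Am, Bdim, C, Dm, Em, F, G.
Reading the progression, the first chord not in that set is Edim, so the modulation leaves A minor there.
The chord immediately before Edim is Am, which is diatonic to both keys: i in A minor and iii in F major.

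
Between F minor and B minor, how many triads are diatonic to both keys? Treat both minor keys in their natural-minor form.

0

Diatonic triads of F minor (natural minor): F minor (i), G diminished (ii°), A♭ major (III), B♭ minor (iv), C minor (v), D♭ major (VI), E♭ major (VII).
Diatonic triads of B minor (natural minor): B minor (i), C♯ diminished (ii°), D major (III), E minor (iv), F♯ minor (v), G major (VI), A major (VII).
No triad has the same root and quality in both keys.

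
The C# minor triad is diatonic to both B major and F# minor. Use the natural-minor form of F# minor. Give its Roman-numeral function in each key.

ii in B major; v in F# minor

The scale of B major is B C# D# E F# G# A#; C# is degree 2, and the triad built there (C#-E-G#) is minor, so it is ii.
The scale of F# minor (natural minor) is F# G# A B C# D E; C# is degree 5, and the triad built there (C#-E-G#) is minor, so it is v.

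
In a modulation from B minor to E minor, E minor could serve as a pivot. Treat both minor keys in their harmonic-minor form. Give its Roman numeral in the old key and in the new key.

iv in B minor; i in E minor

The scale of B minor (harmonic minor) is B C# D E F# G A#; E is degree 4, and the triad built there (E-G-B) is minor, so it is iv.
The scale of E minor (harmonic minor) is E F# G A B C D#; E is degree 1, and the triad built there (E-G-B) is minor, so it is i.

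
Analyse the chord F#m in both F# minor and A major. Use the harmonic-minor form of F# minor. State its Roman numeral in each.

i in F# minor; vi in A major

The scale of F# minor (harmonic minor) is F# G# A B C# D E#; F# is degree 1, and the triad built there (F#-A-C#) is minor, so it is i.
The scale of A major is A B C# D E F# G#; F# is degree 6, and the triad built there (F#-A-C#) is minor, so it is vi.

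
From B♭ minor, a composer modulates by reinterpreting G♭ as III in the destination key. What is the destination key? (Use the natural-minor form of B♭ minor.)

E♭ minor

The numeral III denotes a major triad on scale degree 3. With G♭ on degree 3, the tonic of the new key is E♭.
Degree 3 carries a major triad in natural-minor keys, so the destination is E♭ minor.
Check: the diatonic triads of E♭ minor (natural minor) are E♭m (i), Fdim (ii°), G♭ (III), A♭m (iv), B♭m (v), C♭ (VI), D♭ (VII) — G♭ is indeed III.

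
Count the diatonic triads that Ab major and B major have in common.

Diatonic triads of Ab major: Ab (I), Bbm (ii), Cm (iii), Db (IV), Eb (V), Fm (vi), Gdim (vii°).
Diatonic triads of B major: B (I), C#m (ii), D#m (iii), E (IV), F# (V), G#m (vi), A#dim (vii°).
No triad has the same root and quality in both keys.

0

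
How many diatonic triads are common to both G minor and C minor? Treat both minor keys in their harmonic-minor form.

1

Diatonic triads of G minor (harmonic minor): Gm (i), Adim (ii°), Bbaug (III+), Cm (iv), D (V), Eb (VI), F#dim (vii°).
Diatonic triads of C minor (harmonic minor): Cm (i), Ddim (ii°), Ebaug (III+), Fm (iv), G (V), Ab (VI), Bdim (vii°).
Matching root and quality in both lists: Cm.
That gives 1 common triad.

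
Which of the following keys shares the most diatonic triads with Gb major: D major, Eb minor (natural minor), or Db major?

Eb minor

Triads of Gb major: Gb major (I), Ab minor (ii), Bb minor (iii), Cb major (IV), Db major (V), Eb minor (vi), F diminished (vii°).
D major shares 0: none.
Eb minor (natural minor) shares 7: Gb, Abm, Bbm, Cb, Db, Ebm, Fdim.
Db major shares 4: Gb, Bbm, Db, Ebm.
The most common triads (7) are shared with Eb minor.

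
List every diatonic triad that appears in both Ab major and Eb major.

Triads in Ab major: Ab major (I), Bb minor (ii), C minor (iii), Db major (IV), Eb major (V), F minor (vi), G diminished (vii°).
Triads in Eb major: Eb major (I), F minor (ii), G minor (iii), Ab major (IV), Bb major (V), C minor (vi), D diminished (vii°).
Shared triads with their functions: Ab major (I in Ab major, IV in Eb major); C minor (iii in Ab major, vi in Eb major); Eb major (V in Ab major, I in Eb major); F minor (vi in Ab major, ii in Eb major).

Ab, Cm, Eb, Fm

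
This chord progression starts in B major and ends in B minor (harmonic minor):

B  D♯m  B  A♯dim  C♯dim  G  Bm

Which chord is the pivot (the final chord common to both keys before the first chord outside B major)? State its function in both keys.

A♯dim — vii° in B major, vii° in B minor

Chords diatonic to B major: B, C♯m, D♯m, E, F♯, G♯m, A♯dim.
Reading the progression, the first chord not in that set is C♯dim, so the modulation leaves B major there.
The chord immediately before C♯dim is A♯dim, which is diatonic to both keys: vii° in B major and vii° in B minor.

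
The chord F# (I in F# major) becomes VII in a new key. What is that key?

The numeral VII denotes a major triad on scale degree 7. With F# on degree 7, the tonic of the new key is G#.
Degree 7 carries a major triad in natural-minor keys, so the destination is G# minor.
Check: the diatonic triads of G# minor (natural minor) are G#m (i), A#dim (ii°), B (III), C#m (iv), D#m (v), E (VI), F# (VII) — F# is indeed VII.

G# minor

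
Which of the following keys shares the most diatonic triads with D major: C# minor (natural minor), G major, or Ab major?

Triads of D major: D (I), Em (ii), F#m (iii), G (IV), A (V), Bm (vi), C#dim (vii°).
C# minor (natural minor) shares 2: F#m, A.
G major shares 4: D, Em, G, Bm.
Ab major shares 0: none.
The most common triads (4) are shared with G major.

G major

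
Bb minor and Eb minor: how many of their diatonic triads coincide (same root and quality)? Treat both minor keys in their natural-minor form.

Diatonic triads of Bb minor (natural minor): Bbm (i), Cdim (ii°), Db (III), Ebm (iv), Fm (v), Gb (VI), Ab (VII).
Diatonic triads of Eb minor (natural minor): Ebm (i), Fdim (ii°), Gb (III), Abm (iv), Bbm (v), Cb (VI), Db (VII).
Matching root and quality in both lists: Bbm, Db, Ebm, Gb.
That gives 4 common triads.

4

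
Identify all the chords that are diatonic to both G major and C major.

Triads in G major: G (I), Am (ii), Bm (iii), C (IV), D (V), Em (vi), F#dim (vii°).
Triads in C major: C (I), Dm (ii), Em (iii), F (IV), G (V), Am (vi), Bdim (vii°).
Shared triads with their functions: G (I in G major, V in C major); Am (ii in G major, vi in C major); C (IV in G major, I in C major); Em (vi in G major, iii in C major).

G, Am, C, Em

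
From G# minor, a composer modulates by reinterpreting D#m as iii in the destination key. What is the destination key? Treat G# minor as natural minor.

B major

The numeral iii denotes a minor triad on scale degree 3. With D# on degree 3, the tonic of the new key is B.
Degree 3 carries a minor triad in major keys, so the destination is B major.
Check: the diatonic triads of B major are B (I), C#m (ii), D#m (iii), E (IV), F# (V), G#m (vi), A#dim (vii°) — D#m is indeed iii.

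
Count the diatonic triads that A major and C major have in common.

Diatonic triads of A major: A major (I), B minor (ii), C# minor (iii), D major (IV), E major (V), F# minor (vi), G# diminished (vii°).
Diatonic triads of C major: C major (I), D minor (ii), E minor (iii), F major (IV), G major (V), A minor (vi), B diminished (vii°).
No triad has the same root and quality in both keys.

0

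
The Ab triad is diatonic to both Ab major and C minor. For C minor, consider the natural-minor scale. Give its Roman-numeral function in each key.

The scale of Ab major is Ab Bb C Db Eb F G; Ab is degree 1, and the triad built there (Ab-C-Eb) is major, so it is I.
The scale of C minor (natural minor) is C D Eb F G Ab Bb; Ab is degree 6, and the triad built there (Ab-C-Eb) is major, so it is VI.

I in Ab major; VI in C minor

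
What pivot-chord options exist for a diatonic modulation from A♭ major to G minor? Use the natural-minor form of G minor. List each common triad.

Cm, E♭

Triads in A♭ major: A♭ major (I), B♭ minor (ii), C minor (iii), D♭ major (IV), E♭ major (V), F minor (vi), G diminished (vii°).
Triads in G minor (natural minor): G minor (i), A diminished (ii°), B♭ major (III), C minor (iv), D minor (v), E♭ major (VI), F major (VII).
Shared triads with their functions: C minor (iii in A♭ major, iv in G minor); E♭ major (V in A♭ major, VI in G minor).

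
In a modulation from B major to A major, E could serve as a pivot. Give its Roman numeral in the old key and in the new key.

The scale of B major is B C♯ D♯ E F♯ G♯ A♯; E is degree 4, and the triad built there (E-G♯-B) is major, so it is IV.
The scale of A major is A B C♯ D E F♯ G♯; E is degree 5, and the triad built there (E-G♯-B) is major, so it is V.

IV in B major; V in A major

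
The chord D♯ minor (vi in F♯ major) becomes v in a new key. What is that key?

The numeral v denotes a minor triad on scale degree 5. With D♯ on degree 5, the tonic of the new key is G♯.
Degree 5 carries a minor triad in natural-minor keys, so the destination is G♯ minor.
Check: the diatonic triads of G♯ minor (natural minor) are G♯m (i), A♯dim (ii°), B (III), C♯m (iv), D♯m (v), E (VI), F♯ (VII) — D♯ minor is indeed v.

G♯ minor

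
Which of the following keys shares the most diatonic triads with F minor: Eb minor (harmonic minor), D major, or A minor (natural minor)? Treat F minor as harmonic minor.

Triads of F minor (harmonic minor): Fm (i), Gdim (ii°), Abaug (III+), Bbm (iv), C (V), Db (VI), Edim (vii°).
Eb minor (harmonic minor) shares 0: none.
D major shares 0: none.
A minor (natural minor) shares 1: C.
The most common triads (1) are shared with A minor.

A minor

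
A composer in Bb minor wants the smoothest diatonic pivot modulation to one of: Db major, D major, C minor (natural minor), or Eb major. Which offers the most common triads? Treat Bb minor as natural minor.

Db major

Triads of Bb minor (natural minor): Bbm (i), Cdim (ii°), Db (III), Ebm (iv), Fm (v), Gb (VI), Ab (VII).
Db major shares 7: Bbm, Cdim, Db, Ebm, Fm, Gb, Ab.
D major shares 0: none.
C minor (natural minor) shares 2: Fm, Ab.
Eb major shares 2: Fm, Ab.
The most common triads (7) are shared with Db major.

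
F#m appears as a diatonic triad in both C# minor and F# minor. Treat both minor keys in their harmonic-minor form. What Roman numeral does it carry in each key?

iv in C# minor; i in F# minor

The scale of C# minor (harmonic minor) is C# D# E F# G# A B#; F# is degree 4, and the triad built there (F#-A-C#) is minor, so it is iv.
The scale of F# minor (harmonic minor) is F# G# A B C# D E#; F# is degree 1, and the triad built there (F#-A-C#) is minor, so it is i.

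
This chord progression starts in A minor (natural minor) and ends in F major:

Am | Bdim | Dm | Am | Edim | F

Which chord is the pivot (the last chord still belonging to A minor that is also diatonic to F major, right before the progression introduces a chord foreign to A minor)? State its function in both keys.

Chords diatonic to A minor: Am, Bdim, C, Dm, Em, F, G.
Reading the progression, the first chord not in that set is Edim, so the modulation leaves A minor there.
The chord immediately before Edim is Am, which is diatonic to both keys: i in A minor and iii in F major.

Am — i in A minor, iii in F major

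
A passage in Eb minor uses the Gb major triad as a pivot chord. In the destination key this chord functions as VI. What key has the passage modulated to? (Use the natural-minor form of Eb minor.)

The numeral VI denotes a major triad on scale degree 6. With Gb on degree 6, the tonic of the new key is Bb.
Degree 6 carries a major triad in minor keys, so the destination is Bb minor.
Check: the diatonic triads of Bb minor (natural minor) are Bbm (i), Cdim (ii°), Db (III), Ebm (iv), Fm (v), Gb (VI), Ab (VII) — Gb major is indeed VI.

Bb minor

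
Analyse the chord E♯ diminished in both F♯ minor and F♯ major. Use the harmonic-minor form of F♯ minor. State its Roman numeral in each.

vii° in F♯ minor; vii° in F♯ major

The scale of F♯ minor (harmonic minor) is F♯ G♯ A B C♯ D E♯; E♯ is degree 7, and the triad built there (E♯-G♯-B) is diminished, so it is vii°.
The scale of F♯ major is F♯ G♯ A♯ B C♯ D♯ E♯; E♯ is degree 7, and the triad built there (E♯-G♯-B) is diminished, so it is vii°.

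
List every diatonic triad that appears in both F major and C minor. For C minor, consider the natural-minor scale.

Gm, B♭

Triads in F major: F (I), Gm (ii), Am (iii), B♭ (IV), C (V), Dm (vi), Edim (vii°).
Triads in C minor (natural minor): Cm (i), Ddim (ii°), E♭ (III), Fm (iv), Gm (v), A♭ (VI), B♭ (VII).
Shared triads with their functions: Gm (ii in F major, v in C minor); B♭ (IV in F major, VII in C minor).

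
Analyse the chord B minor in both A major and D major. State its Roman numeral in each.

The scale of A major is A B C# D E F# G#; B is degree 2, and the triad built there (B-D-F#) is minor, so it is ii.
The scale of D major is D E F# G A B C#; B is degree 6, and the triad built there (B-D-F#) is minor, so it is vi.

ii in A major; vi in D major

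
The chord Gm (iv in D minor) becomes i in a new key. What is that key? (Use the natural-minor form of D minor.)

G minor

The numeral i denotes a minor triad on scale degree 1. With G on degree 1, the tonic of the new key is G.
Degree 1 carries a minor triad in minor keys, so the destination is G minor.
Check: the diatonic triads of G minor (natural minor) are Gm (i), Adim (ii°), Bb (III), Cm (iv), Dm (v), Eb (VI), F (VII) — Gm is indeed i.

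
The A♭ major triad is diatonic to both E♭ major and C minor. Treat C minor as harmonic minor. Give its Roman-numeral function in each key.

The scale of E♭ major is E♭ F G A♭ B♭ C D; A♭ is degree 4, and the triad built there (A♭-C-E♭) is major, so it is IV.
The scale of C minor (harmonic minor) is C D E♭ F G A♭ B; A♭ is degree 6, and the triad built there (A♭-C-E♭) is major, so it is VI.

IV in E♭ major; VI in C minor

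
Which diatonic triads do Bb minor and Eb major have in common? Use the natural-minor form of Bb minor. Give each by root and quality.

Fm, Ab

Triads in Bb minor (natural minor): Bbm (i), Cdim (ii°), Db (III), Ebm (iv), Fm (v), Gb (VI), Ab (VII).
Triads in Eb major: Eb (I), Fm (ii), Gm (iii), Ab (IV), Bb (V), Cm (vi), Ddim (vii°).
Shared triads with their functions: Fm (v in Bb minor, ii in Eb major); Ab (VII in Bb minor, IV in Eb major).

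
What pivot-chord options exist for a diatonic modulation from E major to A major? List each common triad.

E, F♯m, A, C♯m

Triads in E major: E major (I), F♯ minor (ii), G♯ minor (iii), A major (IV), B major (V), C♯ minor (vi), D♯ diminished (vii°).
Triads in A major: A major (I), B minor (ii), C♯ minor (iii), D major (IV), E major (V), F♯ minor (vi), G♯ diminished (vii°).
Shared triads with their functions: E major (I in E major, V in A major); F♯ minor (ii in E major, vi in A major); A major (IV in E major, I in A major); C♯ minor (vi in E major, iii in A major).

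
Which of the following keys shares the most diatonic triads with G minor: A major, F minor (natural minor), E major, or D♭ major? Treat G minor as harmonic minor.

Triads of G minor (harmonic minor): G minor (i), A diminished (ii°), B♭ augmented (III+), C minor (iv), D major (V), E♭ major (VI), F♯ diminished (vii°).
A major shares 1: D.
F minor (natural minor) shares 2: Cm, E♭.
E major shares 0: none.
D♭ major shares 0: none.
The most common triads (2) are shared with F minor.

F minor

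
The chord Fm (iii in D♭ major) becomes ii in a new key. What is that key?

The numeral ii denotes a minor triad on scale degree 2. With F on degree 2, the tonic of the new key is E♭.
Degree 2 carries a minor triad in major keys, so the destination is E♭ major.
Check: the diatonic triads of E♭ major are E♭ (I), Fm (ii), Gm (iii), A♭ (IV), B♭ (V), Cm (vi), Ddim (vii°) — Fm is indeed ii.

E♭ major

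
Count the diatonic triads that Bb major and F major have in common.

4

Diatonic triads of Bb major: Bb (I), Cm (ii), Dm (iii), Eb (IV), F (V), Gm (vi), Adim (vii°).
Diatonic triads of F major: F (I), Gm (ii), Am (iii), Bb (IV), C (V), Dm (vi), Edim (vii°).
Matching root and quality in both lists: Bb, Dm, F, Gm.
That gives 4 common triads.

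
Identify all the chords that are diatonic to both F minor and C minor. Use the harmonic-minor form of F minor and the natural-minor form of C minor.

Triads in F minor (harmonic minor): Fm (i), Gdim (ii°), Abaug (III+), Bbm (iv), C (V), Db (VI), Edim (vii°).
Triads in C minor (natural minor): Cm (i), Ddim (ii°), Eb (III), Fm (iv), Gm (v), Ab (VI), Bb (VII).
Shared triads with their functions: Fm (i in F minor, iv in C minor).

Fm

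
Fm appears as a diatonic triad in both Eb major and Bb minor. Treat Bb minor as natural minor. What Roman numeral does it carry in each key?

The scale of Eb major is Eb F G Ab Bb C D; F is degree 2, and the triad built there (F-Ab-C) is minor, so it is ii.
The scale of Bb minor (natural minor) is Bb C Db Eb F Gb Ab; F is degree 5, and the triad built there (F-Ab-C) is minor, so it is v.

ii in Eb major; v in Bb minor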